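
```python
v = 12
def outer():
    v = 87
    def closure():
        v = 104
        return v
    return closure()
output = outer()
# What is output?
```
104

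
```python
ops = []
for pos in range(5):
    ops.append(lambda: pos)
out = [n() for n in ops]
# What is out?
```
[4, 4, 4, 4, 4]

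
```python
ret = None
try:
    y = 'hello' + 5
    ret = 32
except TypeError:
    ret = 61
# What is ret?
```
61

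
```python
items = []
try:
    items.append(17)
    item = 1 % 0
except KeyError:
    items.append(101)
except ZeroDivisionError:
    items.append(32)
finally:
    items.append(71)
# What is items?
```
[17, 32, 71]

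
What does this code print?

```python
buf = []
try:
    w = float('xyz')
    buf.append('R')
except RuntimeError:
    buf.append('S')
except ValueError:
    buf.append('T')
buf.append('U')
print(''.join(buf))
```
TU

ValueError is caught by its specific handler, not RuntimeError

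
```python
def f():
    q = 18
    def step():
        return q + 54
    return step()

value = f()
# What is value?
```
72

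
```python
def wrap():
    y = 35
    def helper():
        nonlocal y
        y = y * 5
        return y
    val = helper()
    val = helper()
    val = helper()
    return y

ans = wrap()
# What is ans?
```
4375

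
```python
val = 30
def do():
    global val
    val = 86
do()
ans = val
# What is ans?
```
86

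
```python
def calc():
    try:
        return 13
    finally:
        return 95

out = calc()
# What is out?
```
95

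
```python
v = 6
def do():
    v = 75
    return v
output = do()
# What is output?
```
75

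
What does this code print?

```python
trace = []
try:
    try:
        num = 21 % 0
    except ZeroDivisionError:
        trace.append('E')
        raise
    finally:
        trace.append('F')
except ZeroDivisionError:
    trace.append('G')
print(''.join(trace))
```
EFG

finally runs before re-raised exception propagates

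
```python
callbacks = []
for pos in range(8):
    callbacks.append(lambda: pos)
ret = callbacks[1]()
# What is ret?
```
7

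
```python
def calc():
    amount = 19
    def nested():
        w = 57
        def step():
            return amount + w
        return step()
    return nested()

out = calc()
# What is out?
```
76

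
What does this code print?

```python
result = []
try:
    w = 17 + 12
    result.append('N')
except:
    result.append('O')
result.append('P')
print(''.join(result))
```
NP

No exception, try block completes normally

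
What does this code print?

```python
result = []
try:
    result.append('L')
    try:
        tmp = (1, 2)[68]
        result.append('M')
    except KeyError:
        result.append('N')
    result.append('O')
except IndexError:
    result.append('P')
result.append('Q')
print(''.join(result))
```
LPQ

Inner handler doesn't match, propagates to outer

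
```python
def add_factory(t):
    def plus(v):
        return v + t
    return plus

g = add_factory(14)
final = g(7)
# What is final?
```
21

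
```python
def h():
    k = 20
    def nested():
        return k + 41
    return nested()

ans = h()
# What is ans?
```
61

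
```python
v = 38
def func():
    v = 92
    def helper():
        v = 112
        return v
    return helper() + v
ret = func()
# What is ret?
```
204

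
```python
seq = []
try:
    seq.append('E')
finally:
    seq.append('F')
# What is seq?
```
['E', 'F']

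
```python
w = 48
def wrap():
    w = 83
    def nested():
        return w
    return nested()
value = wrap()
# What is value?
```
83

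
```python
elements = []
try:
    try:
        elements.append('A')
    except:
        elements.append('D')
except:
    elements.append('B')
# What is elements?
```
['A']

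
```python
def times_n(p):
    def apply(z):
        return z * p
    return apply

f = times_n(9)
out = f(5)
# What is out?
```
45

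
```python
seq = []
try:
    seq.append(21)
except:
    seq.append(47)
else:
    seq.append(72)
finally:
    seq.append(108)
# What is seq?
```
[21, 72, 108]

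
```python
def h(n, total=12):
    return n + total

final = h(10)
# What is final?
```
22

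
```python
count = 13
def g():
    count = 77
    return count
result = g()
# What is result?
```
77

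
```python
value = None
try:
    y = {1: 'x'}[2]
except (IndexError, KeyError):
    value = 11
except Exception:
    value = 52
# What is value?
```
11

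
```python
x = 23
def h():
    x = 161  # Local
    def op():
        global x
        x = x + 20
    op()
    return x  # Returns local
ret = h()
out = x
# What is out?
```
43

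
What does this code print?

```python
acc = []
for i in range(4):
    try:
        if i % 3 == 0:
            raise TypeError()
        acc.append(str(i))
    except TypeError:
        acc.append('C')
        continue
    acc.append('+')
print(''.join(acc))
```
C1+2+C

continue in except skips rest of loop body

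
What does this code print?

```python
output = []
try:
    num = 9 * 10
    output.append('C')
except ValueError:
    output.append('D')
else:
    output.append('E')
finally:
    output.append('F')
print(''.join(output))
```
CEF

else runs before finally when no exception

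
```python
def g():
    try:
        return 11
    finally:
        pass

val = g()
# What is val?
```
11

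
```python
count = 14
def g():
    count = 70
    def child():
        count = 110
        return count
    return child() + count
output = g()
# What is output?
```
180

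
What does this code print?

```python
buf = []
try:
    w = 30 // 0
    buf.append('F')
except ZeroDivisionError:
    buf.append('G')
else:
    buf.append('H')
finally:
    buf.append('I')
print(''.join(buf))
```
GI

Exception: except runs, else skipped, finally runs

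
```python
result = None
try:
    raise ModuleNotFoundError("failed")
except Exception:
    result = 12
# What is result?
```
12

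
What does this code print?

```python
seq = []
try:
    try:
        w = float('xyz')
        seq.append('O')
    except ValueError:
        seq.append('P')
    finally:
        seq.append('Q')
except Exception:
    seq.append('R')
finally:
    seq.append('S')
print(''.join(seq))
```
PQS

Both finally blocks run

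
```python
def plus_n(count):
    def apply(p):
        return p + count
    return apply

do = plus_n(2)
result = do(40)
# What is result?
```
42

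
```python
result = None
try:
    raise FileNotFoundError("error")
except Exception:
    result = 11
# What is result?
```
11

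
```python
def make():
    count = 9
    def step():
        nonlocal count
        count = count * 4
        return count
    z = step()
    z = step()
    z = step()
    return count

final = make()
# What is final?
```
576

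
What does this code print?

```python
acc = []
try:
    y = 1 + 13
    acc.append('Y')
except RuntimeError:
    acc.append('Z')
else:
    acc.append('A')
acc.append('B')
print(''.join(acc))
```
YAB

else block runs when no exception occurs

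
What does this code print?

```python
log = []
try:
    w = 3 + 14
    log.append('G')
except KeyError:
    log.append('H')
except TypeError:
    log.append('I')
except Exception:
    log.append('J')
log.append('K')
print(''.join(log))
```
GK

No exception, try block completes normally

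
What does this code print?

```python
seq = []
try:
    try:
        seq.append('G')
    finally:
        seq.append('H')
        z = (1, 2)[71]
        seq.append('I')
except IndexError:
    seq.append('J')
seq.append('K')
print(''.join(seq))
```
GHJK

Exception in inner finally caught by outer except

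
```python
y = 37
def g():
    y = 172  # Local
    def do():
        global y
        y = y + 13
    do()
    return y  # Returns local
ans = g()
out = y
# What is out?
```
50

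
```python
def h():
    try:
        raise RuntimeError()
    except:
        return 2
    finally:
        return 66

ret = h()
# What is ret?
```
66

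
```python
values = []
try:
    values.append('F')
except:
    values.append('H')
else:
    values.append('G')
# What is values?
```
['F', 'G']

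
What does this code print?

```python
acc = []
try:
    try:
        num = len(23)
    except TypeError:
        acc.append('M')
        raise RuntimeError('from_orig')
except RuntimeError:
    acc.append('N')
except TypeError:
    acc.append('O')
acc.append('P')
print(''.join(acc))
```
MNP

RuntimeError raised and caught, original TypeError not re-raised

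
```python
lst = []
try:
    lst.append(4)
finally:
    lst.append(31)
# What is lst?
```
[4, 31]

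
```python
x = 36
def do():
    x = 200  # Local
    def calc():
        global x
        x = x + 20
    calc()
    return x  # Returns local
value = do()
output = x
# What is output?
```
56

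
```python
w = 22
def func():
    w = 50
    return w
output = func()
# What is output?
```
50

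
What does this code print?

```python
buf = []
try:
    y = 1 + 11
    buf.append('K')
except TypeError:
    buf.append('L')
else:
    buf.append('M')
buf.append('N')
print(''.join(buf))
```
KMN

else block runs when no exception occurs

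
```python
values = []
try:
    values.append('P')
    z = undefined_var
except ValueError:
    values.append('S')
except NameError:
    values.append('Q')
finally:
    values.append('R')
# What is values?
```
['P', 'Q', 'R']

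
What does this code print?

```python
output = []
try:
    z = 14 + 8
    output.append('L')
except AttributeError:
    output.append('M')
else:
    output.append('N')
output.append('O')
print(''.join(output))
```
LNO

else block runs when no exception occurs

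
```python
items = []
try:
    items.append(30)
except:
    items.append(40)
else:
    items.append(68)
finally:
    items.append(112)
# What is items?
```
[30, 68, 112]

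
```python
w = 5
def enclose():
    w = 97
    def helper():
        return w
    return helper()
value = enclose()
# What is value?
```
97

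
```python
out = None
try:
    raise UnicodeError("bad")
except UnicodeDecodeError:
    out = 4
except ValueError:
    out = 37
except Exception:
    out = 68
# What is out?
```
37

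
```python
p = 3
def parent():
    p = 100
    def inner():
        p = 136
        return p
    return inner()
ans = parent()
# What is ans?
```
136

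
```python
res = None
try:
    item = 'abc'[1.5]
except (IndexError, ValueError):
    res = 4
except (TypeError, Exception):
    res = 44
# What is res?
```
44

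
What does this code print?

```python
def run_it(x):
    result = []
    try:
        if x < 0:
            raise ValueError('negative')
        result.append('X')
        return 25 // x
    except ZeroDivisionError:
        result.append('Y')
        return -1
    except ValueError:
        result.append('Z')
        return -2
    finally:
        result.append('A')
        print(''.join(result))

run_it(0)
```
XYA

x=0 causes ZeroDivisionError, caught, finally prints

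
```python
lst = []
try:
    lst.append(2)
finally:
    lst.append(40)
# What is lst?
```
[2, 40]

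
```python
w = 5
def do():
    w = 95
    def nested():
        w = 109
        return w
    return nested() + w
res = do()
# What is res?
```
204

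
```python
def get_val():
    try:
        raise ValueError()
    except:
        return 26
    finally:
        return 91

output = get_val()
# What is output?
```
91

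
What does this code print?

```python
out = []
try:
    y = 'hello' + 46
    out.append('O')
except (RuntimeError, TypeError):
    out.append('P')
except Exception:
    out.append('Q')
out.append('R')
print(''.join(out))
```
PR

TypeError matches tuple containing it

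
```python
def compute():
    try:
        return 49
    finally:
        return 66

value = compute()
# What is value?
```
66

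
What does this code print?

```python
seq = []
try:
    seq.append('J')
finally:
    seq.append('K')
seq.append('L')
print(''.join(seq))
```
JKL

try/finally without except, no exception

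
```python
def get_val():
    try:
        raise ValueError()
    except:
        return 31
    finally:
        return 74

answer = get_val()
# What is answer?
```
74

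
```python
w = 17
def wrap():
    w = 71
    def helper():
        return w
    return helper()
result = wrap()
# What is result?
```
71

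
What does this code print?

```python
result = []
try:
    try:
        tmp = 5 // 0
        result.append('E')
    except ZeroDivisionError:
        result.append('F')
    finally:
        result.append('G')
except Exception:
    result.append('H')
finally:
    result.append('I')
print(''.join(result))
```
FGI

Both finally blocks run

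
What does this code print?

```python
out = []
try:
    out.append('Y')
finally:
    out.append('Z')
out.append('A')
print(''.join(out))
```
YZA

try/finally without except, no exception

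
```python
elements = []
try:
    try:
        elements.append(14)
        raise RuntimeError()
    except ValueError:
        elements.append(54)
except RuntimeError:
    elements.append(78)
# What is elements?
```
[14, 78]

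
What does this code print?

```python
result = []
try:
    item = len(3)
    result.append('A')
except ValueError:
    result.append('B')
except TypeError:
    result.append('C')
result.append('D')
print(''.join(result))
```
CD

TypeError is caught by its specific handler, not ValueError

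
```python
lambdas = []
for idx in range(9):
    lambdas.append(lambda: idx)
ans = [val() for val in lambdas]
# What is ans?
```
[8, 8, 8, 8, 8, 8, 8, 8, 8]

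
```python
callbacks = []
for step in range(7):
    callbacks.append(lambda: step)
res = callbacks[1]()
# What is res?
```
6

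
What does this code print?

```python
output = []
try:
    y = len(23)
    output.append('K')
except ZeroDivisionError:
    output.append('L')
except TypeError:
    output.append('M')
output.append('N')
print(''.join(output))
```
MN

TypeError is caught by its specific handler, not ZeroDivisionError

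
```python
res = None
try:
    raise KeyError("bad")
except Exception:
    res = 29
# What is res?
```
29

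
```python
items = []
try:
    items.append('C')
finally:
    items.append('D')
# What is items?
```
['C', 'D']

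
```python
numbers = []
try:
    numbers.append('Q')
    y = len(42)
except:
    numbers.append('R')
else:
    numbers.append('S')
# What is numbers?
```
['Q', 'R']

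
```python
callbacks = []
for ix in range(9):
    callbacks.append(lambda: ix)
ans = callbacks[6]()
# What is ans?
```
8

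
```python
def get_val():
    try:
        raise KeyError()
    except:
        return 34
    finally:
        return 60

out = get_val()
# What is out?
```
60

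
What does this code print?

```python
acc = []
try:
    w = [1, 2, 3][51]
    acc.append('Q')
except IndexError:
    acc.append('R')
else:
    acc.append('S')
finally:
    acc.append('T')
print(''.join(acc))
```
RT

Exception: except runs, else skipped, finally runs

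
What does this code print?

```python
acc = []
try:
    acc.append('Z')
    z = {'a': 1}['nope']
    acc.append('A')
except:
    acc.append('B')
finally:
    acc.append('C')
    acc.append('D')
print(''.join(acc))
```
ZBCD

Code before exception runs, then except, then all of finally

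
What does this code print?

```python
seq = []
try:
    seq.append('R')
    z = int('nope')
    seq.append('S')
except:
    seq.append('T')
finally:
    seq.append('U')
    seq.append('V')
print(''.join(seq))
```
RTUV

Code before exception runs, then except, then all of finally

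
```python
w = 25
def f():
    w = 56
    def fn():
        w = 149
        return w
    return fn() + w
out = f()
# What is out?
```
205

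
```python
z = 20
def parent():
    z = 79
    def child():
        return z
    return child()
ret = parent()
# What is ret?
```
79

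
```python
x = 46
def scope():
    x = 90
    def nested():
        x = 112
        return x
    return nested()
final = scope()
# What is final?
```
112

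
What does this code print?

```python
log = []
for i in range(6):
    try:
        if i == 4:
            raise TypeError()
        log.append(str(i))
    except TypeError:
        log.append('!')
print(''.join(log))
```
0123!5

Exception on i=4 caught, loop continues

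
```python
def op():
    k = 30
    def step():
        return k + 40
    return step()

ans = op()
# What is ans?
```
70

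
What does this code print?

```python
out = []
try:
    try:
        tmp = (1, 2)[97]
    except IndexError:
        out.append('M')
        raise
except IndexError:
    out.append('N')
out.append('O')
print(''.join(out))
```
MNO

raise without argument re-raises current exception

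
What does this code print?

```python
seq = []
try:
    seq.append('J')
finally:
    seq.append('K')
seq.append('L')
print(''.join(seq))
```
JKL

try/finally without except, no exception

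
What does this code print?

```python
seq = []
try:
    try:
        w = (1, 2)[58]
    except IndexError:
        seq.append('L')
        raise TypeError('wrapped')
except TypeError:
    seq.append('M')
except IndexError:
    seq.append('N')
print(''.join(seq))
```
LM

New TypeError raised, caught by outer TypeError handler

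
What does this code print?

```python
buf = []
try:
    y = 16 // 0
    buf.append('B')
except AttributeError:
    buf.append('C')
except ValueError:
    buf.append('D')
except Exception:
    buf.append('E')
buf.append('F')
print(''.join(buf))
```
EF

ZeroDivisionError not specifically caught, falls to Exception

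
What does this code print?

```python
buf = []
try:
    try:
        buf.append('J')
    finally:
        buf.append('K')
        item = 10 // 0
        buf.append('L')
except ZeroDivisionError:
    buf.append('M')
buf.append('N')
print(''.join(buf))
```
JKMN

Exception in inner finally caught by outer except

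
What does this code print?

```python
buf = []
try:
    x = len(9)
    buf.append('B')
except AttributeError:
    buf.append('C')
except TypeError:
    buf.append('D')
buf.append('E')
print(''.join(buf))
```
DE

TypeError is caught by its specific handler, not AttributeError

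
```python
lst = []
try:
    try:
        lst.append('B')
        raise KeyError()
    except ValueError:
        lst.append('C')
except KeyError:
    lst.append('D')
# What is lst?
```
['B', 'D']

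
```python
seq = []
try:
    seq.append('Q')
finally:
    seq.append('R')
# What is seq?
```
['Q', 'R']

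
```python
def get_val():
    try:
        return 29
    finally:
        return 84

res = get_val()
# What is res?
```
84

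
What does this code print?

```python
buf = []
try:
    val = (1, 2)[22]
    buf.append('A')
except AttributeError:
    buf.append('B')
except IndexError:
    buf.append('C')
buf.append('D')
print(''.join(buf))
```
CD

IndexError is caught by its specific handler, not AttributeError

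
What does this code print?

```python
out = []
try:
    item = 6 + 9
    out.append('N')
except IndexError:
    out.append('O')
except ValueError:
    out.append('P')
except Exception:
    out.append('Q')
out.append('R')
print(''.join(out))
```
NR

No exception, try block completes normally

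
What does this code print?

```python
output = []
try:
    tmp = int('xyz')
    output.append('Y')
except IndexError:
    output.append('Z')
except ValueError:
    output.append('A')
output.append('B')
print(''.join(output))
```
AB

ValueError is caught by its specific handler, not IndexError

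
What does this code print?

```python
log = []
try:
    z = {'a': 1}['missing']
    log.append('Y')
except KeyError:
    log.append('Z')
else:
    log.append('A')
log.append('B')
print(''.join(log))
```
ZB

else block skipped when exception is caught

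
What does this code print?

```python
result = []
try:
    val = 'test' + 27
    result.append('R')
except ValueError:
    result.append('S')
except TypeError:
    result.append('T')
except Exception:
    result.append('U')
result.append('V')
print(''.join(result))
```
TV

TypeError matches before generic Exception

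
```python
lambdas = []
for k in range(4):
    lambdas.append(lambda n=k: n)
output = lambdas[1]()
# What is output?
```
1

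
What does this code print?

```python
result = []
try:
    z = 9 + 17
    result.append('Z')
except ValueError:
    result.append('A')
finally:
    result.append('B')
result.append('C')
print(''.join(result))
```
ZBC

finally runs after normal execution too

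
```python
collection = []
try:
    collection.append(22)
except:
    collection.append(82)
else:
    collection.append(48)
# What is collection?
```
[22, 48]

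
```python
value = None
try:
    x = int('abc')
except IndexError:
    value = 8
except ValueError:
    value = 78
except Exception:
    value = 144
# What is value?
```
78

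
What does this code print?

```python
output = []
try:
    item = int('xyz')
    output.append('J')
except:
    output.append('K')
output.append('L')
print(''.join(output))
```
KL

Exception raised in try, caught by bare except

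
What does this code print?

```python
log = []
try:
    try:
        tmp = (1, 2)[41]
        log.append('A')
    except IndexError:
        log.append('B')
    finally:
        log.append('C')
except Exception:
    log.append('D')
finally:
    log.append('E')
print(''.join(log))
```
BCE

Both finally blocks run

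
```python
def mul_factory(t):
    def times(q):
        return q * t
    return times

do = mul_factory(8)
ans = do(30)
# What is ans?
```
240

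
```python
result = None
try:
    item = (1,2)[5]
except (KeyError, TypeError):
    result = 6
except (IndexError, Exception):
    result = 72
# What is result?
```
72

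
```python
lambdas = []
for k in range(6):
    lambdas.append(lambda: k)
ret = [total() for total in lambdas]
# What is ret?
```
[5, 5, 5, 5, 5, 5]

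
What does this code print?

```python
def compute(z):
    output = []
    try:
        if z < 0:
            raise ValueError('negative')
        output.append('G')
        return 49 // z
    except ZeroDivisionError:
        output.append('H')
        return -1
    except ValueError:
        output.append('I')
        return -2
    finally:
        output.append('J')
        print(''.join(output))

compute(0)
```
GHJ

z=0 causes ZeroDivisionError, caught, finally prints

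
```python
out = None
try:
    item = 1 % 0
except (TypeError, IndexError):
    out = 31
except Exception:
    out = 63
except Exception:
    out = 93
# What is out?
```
63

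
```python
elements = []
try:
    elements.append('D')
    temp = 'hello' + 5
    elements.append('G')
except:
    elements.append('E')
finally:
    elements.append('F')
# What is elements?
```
['D', 'E', 'F']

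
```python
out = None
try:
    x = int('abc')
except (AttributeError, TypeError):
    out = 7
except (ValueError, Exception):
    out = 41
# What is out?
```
41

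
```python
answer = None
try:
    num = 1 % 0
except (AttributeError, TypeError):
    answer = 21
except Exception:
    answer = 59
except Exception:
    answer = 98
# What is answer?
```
59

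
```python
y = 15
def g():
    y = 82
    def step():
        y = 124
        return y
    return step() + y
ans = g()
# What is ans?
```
206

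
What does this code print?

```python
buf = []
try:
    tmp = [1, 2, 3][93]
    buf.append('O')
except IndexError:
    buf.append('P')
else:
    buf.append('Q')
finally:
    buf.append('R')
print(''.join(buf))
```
PR

Exception: except runs, else skipped, finally runs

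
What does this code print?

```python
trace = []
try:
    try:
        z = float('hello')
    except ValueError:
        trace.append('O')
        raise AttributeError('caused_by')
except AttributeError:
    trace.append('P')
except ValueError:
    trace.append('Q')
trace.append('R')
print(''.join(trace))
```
OPR

AttributeError raised and caught, original ValueError not re-raised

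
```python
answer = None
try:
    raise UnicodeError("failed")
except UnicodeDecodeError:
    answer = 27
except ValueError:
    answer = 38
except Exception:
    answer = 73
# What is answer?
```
38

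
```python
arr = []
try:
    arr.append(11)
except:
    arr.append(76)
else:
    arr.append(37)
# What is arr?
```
[11, 37]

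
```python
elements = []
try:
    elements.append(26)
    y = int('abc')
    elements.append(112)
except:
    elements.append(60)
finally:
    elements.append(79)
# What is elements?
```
[26, 60, 79]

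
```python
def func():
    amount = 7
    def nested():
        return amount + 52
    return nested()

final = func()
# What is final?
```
59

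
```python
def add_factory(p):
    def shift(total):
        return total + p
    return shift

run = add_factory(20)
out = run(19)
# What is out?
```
39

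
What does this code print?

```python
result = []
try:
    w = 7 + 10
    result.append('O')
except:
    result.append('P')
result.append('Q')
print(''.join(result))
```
OQ

No exception, try block completes normally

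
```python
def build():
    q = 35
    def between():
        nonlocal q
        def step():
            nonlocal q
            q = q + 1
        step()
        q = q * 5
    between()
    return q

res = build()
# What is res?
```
180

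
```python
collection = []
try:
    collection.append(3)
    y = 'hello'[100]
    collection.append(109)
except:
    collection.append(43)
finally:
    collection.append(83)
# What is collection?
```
[3, 43, 83]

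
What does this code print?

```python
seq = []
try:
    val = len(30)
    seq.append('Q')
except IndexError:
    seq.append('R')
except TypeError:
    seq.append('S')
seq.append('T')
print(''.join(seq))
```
ST

TypeError is caught by its specific handler, not IndexError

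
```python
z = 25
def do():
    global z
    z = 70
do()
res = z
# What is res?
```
70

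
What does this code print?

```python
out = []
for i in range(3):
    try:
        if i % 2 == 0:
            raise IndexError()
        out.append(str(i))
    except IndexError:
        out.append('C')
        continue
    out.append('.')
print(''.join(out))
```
C1.C

continue in except skips rest of loop body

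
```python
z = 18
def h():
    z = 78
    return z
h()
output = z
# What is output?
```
18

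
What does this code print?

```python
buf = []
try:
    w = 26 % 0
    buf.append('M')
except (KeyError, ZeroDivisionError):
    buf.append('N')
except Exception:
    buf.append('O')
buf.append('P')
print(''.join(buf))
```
NP

ZeroDivisionError matches tuple containing it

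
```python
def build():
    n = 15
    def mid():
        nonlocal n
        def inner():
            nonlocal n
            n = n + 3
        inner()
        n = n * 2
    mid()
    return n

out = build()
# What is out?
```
36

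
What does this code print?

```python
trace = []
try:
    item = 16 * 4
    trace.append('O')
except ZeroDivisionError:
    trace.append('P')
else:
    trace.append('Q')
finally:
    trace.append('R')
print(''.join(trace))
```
OQR

else runs before finally when no exception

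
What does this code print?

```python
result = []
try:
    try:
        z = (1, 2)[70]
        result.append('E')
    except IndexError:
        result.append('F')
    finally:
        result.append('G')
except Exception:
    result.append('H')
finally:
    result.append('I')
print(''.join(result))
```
FGI

Both finally blocks run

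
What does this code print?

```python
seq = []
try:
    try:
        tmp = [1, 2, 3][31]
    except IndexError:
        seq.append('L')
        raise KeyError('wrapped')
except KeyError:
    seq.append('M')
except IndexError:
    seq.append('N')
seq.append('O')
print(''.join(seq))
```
LMO

KeyError raised and caught, original IndexError not re-raised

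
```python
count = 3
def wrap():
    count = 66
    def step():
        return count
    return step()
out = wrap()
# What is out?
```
66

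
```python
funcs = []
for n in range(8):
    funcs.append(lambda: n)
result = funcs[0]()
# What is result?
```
7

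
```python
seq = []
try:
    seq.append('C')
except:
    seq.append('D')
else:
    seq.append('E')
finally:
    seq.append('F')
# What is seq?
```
['C', 'E', 'F']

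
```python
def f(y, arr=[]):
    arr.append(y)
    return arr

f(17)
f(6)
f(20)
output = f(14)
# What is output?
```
[17, 6, 20, 14]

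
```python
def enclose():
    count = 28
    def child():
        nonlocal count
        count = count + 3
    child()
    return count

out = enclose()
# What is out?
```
31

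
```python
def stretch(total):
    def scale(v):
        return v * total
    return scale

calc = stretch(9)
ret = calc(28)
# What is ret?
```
252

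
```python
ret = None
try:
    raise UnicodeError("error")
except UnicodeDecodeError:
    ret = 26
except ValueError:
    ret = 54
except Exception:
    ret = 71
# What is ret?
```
54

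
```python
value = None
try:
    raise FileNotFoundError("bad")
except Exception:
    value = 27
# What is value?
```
27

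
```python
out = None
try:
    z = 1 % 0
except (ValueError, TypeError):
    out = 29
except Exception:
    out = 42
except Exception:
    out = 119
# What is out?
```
42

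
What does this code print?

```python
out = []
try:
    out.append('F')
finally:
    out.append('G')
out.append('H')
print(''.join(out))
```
FGH

try/finally without except, no exception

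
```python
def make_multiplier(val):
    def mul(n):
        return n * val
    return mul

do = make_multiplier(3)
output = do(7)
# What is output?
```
21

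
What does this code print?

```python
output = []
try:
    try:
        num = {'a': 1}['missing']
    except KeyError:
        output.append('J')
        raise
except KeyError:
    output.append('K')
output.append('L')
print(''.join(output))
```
JKL

raise without argument re-raises current exception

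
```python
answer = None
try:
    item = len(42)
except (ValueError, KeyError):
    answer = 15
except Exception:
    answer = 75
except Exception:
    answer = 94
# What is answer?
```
75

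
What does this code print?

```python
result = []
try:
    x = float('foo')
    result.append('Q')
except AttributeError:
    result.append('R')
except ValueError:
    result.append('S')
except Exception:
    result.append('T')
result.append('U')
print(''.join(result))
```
SU

ValueError matches before generic Exception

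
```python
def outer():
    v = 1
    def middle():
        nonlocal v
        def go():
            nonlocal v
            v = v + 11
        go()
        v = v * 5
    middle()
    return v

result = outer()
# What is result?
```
60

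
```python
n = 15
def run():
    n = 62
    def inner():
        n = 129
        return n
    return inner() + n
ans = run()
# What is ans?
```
191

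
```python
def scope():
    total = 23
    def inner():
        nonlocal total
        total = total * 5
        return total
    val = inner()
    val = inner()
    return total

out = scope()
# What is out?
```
575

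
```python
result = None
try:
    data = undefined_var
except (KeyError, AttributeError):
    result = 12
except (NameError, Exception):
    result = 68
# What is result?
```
68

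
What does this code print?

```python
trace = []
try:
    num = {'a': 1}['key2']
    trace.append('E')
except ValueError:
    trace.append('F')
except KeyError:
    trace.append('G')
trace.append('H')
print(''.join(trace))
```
GH

KeyError is caught by its specific handler, not ValueError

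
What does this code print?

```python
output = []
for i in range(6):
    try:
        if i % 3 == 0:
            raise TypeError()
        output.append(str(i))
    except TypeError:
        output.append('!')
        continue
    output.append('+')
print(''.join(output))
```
!1+2+!4+5+

continue in except skips rest of loop body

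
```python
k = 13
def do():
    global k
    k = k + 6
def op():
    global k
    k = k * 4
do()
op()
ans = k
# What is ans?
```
76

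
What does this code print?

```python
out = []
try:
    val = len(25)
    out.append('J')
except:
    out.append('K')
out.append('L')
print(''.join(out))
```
KL

Exception raised in try, caught by bare except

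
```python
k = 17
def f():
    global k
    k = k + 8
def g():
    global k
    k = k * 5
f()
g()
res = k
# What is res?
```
125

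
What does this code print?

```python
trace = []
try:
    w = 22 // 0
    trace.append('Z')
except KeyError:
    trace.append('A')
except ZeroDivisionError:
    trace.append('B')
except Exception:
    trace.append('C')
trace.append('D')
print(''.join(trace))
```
BD

ZeroDivisionError matches before generic Exception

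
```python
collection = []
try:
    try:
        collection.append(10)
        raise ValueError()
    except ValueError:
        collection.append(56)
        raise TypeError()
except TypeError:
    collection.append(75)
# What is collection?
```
[10, 56, 75]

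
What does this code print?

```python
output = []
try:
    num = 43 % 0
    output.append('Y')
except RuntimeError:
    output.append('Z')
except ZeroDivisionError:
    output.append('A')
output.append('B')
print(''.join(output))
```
AB

ZeroDivisionError is caught by its specific handler, not RuntimeError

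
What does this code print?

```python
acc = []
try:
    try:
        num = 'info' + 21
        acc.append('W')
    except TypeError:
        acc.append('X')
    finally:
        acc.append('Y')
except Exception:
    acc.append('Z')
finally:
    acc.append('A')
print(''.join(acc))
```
XYA

Both finally blocks run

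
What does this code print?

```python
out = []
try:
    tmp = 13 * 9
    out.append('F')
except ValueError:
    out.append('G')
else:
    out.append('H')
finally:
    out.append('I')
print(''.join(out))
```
FHI

else runs before finally when no exception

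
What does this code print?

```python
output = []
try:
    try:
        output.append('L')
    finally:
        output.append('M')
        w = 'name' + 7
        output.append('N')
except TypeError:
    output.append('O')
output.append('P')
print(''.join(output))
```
LMOP

Exception in inner finally caught by outer except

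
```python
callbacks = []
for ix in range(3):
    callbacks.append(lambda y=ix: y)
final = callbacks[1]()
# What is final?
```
1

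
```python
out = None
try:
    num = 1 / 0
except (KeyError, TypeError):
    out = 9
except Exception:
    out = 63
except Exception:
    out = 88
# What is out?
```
63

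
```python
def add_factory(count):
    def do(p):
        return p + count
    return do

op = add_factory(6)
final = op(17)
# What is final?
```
23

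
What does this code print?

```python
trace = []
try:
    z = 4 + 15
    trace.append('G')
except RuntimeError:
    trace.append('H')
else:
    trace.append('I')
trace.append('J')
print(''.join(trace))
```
GIJ

else block runs when no exception occurs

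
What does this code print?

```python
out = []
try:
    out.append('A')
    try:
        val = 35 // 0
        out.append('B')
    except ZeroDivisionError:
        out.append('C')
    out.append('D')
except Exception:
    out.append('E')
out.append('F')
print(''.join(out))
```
ACDF

Inner exception caught by inner handler, outer continues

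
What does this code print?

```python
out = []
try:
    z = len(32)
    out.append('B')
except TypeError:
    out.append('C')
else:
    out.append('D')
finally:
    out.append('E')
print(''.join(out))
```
CE

Exception: except runs, else skipped, finally runs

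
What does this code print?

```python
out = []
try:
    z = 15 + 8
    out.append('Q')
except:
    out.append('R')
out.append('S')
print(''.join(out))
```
QS

No exception, try block completes normally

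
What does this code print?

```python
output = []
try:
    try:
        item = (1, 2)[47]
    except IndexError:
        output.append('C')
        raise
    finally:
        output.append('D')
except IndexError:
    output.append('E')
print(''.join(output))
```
CDE

finally runs before re-raised exception propagates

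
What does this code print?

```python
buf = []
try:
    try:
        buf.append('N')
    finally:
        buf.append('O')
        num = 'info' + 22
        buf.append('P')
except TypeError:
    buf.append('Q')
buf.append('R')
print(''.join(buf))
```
NOQR

Exception in inner finally caught by outer except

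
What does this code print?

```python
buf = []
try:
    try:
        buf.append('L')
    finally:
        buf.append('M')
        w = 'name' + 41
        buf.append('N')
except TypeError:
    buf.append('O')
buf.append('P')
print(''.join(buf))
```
LMOP

Exception in inner finally caught by outer except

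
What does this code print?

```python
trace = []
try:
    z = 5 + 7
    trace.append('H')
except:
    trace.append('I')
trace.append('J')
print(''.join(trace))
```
HJ

No exception, try block completes normally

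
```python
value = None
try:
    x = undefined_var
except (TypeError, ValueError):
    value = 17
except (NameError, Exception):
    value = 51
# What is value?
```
51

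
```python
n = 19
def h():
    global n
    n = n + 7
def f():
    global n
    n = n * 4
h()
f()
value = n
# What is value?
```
104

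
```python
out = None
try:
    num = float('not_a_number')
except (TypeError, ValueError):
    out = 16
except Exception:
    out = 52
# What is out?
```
16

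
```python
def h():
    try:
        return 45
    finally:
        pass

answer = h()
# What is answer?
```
45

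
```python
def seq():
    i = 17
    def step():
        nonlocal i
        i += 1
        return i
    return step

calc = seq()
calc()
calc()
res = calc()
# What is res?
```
20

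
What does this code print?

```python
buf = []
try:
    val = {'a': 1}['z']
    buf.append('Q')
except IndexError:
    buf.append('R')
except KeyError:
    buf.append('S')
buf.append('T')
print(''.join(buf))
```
ST

KeyError is caught by its specific handler, not IndexError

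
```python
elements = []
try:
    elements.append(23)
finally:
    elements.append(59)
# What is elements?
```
[23, 59]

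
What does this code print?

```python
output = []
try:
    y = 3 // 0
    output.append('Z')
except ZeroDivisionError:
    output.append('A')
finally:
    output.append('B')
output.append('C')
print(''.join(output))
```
ABC

finally always runs, even after exception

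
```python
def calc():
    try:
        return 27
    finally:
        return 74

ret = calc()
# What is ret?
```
74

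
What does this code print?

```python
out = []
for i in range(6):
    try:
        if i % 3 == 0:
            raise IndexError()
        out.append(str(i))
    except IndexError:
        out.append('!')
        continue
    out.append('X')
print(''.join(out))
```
!1X2X!4X5X

continue in except skips rest of loop body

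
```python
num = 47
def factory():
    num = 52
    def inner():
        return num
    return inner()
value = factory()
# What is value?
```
52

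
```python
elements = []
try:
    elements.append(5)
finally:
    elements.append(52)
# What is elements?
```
[5, 52]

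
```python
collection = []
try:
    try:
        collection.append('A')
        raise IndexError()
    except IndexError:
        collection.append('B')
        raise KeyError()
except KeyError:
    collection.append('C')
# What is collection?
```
['A', 'B', 'C']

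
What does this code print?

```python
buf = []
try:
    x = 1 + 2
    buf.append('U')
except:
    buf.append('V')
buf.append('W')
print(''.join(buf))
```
UW

No exception, try block completes normally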